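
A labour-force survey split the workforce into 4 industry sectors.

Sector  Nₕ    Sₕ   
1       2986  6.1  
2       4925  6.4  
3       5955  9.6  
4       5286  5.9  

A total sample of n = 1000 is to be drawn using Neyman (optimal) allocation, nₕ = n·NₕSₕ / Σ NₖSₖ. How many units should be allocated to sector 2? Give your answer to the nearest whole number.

228

Σ NₕSₕ = 2986·6.1 + 4925·6.4 + 5955·9.6 + 5286·5.9 = 138090.
Share for 2: 31520/138090 = 0.22826.
n_2 = 1000 × 0.22826 = 228.257... → 228.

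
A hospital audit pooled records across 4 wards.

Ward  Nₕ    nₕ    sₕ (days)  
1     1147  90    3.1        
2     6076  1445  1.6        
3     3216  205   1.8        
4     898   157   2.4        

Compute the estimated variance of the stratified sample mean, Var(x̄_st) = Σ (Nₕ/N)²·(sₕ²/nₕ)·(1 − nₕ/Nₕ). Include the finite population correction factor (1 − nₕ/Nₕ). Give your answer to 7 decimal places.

N = 11337. Term for each stratum: Wₕ²sₕ²/nₕ·(1−nₕ/Nₕ).
Var(x̄_st) = 0.0010072169 + 0.0003878541 + 0.0011907529 + 0.0001899420 = 0.0027757659 → 0.0027758.

0.0027758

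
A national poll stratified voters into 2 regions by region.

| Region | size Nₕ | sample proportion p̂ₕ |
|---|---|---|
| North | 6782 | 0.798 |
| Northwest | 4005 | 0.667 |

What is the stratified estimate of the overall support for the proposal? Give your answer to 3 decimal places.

0.749

N = 6782 + 4005 = 10787.
Overall proportion = Σ (Nₕ/N)·p̂ₕ.
Σ Nₕp̂ₕ = 5412.036 + 2671.335 = 8083.371.
8083.371 / 10787 = 0.74936... → 0.749.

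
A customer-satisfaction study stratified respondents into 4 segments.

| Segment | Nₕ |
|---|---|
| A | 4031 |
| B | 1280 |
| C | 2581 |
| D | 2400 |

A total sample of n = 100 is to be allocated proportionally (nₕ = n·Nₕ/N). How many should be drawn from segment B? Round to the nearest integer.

12

Share of segment B = 1280/10292 = 0.12437.
Allocate 100 × 0.12437 = 12.437... → 12.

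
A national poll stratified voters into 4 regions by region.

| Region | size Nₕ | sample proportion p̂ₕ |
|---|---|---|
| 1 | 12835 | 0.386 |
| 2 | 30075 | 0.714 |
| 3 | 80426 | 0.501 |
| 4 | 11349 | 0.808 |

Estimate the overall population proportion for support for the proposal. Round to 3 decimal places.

Wₕ = Nₕ/N with N = 134685: 0.0953, 0.2233, 0.5971, 0.0843.
p̂_st = 0.0953·0.386 + 0.2233·0.714 + 0.5971·0.501 + 0.0843·0.808 ≈ 0.56347... → 0.563.

0.563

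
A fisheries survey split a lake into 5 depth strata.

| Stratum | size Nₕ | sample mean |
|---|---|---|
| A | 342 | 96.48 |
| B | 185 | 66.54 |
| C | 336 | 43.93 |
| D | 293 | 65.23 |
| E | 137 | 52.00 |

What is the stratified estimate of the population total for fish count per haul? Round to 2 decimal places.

Estimate total by summing Nₕ·x̄ₕ over strata.
342·96.48 + 185·66.54 + 336·43.93 + 293·65.23 + 137·52.00 = 32996.16 + 12309.9 + 14760.48 + 19112.39 + 7124 = 86302.93.

86302.93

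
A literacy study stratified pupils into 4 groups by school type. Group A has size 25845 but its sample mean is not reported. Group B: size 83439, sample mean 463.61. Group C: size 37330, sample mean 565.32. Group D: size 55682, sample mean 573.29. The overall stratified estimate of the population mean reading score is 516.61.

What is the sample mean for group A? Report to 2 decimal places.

N = 25845 + 83439 + 37330 + 55682 = 202296.
Overall total = μ·N = 516.61·202296 = 104508136.56.
Subtract the known strata: 83439·463.61 + 37330·565.32 + 55682·573.29 = 91708484.17.
Remaining total for group A: 104508136.56 − 91708484.17 = 12799652.39.
Divide by its size: 12799652.39 / 25845 = 495.2468... → 495.25.

495.25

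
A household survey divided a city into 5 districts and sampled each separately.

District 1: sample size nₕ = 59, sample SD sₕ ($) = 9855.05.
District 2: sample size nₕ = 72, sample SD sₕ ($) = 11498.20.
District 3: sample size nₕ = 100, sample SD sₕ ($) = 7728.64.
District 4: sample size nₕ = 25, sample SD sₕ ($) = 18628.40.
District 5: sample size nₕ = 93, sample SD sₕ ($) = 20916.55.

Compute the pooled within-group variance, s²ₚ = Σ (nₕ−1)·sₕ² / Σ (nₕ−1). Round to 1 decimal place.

202069616.1

Degrees of freedom: 58 + 71 + 99 + 24 + 92 = 344.
Σ(nₕ−1)sₕ² = 58·97122010.5025 + 71·132208603.24 + 99·59731876.2496 + 24·347017286.56 + 92·437502063.9025 = 69511947944.3654.
s²ₚ = 69511947944.3654 / 344 = 202069616.117... → 202069616.1.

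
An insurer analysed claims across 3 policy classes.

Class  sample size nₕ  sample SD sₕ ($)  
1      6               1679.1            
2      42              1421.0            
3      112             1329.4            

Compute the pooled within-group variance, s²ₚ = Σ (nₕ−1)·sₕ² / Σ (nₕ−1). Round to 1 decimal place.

1866602.2

Degrees of freedom: 5 + 41 + 111 = 157.
Σ(nₕ−1)sₕ² = 5·2819376.81 + 41·2019241 + 111·1767304.36 = 293056549.01.
s²ₚ = 293056549.01 / 157 = 1866602.223... → 1866602.2.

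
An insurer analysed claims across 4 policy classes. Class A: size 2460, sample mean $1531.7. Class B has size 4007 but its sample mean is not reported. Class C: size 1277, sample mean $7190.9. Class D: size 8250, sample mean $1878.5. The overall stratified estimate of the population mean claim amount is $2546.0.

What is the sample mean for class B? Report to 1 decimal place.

3062.7

N = 2460 + 4007 + 1277 + 8250 = 15994.
Overall total = μ·N = 2546.0·15994 = 40720724.
Subtract the known strata: 2460·1531.7 + 1277·7190.9 + 8250·1878.5 = 28448386.3.
Remaining total for class B: 40720724 − 28448386.3 = 12272337.7.
Divide by its size: 12272337.7 / 4007 = 3062.725... → 3062.7.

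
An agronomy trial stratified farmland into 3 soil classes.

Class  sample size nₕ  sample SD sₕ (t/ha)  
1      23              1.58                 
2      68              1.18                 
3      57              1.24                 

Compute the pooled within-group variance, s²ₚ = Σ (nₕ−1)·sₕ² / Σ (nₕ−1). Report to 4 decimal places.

1.6160

Degrees of freedom: 22 + 67 + 56 = 145.
Σ(nₕ−1)sₕ² = 22·2.4964 + 67·1.3924 + 56·1.5376 = 234.3172.
s²ₚ = 234.3172 / 145 = 1.615981... → 1.6160.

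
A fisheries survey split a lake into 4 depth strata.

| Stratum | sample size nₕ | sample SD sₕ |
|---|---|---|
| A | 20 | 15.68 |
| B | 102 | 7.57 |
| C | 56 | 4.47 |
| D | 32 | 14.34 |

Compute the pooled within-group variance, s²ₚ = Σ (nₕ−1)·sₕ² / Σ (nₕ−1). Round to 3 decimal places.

87.053

A: (20−1)·15.68² = 19·245.8624 = 4671.3856
B: (102−1)·7.57² = 101·57.3049 = 5787.7949
C: (56−1)·4.47² = 55·19.9809 = 1098.9495
D: (32−1)·14.34² = 31·205.6356 = 6374.7036
Numerator = 17932.8336; denominator = Σ(nₕ−1) = 206.
s²ₚ = 17932.8336/206 = 87.05259... → 87.053.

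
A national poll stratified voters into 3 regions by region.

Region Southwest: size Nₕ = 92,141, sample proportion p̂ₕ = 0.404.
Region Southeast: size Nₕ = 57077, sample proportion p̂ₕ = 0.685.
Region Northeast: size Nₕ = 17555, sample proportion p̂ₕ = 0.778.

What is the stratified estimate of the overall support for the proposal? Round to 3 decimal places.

Wₕ = Nₕ/N with N = 166773: 0.5525, 0.3422, 0.1053.
p̂_st = 0.5525·0.404 + 0.3422·0.685 + 0.1053·0.778 ≈ 0.53954... → 0.540.

0.540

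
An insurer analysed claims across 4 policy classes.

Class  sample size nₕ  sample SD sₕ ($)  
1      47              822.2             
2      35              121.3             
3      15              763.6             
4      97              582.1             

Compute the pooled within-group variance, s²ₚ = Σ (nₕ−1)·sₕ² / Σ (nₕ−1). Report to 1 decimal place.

380467.0

1: (47−1)·822.2² = 46·676012.84 = 31096590.64
2: (35−1)·121.3² = 34·14713.69 = 500265.46
3: (15−1)·763.6² = 14·583084.96 = 8163189.44
4: (97−1)·582.1² = 96·338840.41 = 32528679.36
Numerator = 72288724.9; denominator = Σ(nₕ−1) = 190.
s²ₚ = 72288724.9/190 = 380466.973... → 380467.0.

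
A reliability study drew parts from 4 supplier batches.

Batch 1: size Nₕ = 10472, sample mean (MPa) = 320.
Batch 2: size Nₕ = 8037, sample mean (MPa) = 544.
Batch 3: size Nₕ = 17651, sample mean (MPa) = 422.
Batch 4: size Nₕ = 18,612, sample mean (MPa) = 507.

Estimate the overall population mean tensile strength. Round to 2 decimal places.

449.28

N = 54772; weights Wₕ = Nₕ/N = (0.1912, 0.1467, 0.3223, 0.3398).
x̄_st = Σ Wₕ·x̄ₕ = 0.1912·320 + 0.1467·544 + 0.3223·422 + 0.3398·507 ≈ 449.2838...
→ 449.28.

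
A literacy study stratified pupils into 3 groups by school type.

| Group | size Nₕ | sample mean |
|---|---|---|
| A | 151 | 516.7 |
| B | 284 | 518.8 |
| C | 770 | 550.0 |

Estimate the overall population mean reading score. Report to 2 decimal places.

N = 1205; weights Wₕ = Nₕ/N = (0.1253, 0.2357, 0.6390).
x̄_st = Σ Wₕ·x̄ₕ = 0.1253·516.7 + 0.2357·518.8 + 0.6390·550.0 ≈ 538.4738...
→ 538.47.

538.47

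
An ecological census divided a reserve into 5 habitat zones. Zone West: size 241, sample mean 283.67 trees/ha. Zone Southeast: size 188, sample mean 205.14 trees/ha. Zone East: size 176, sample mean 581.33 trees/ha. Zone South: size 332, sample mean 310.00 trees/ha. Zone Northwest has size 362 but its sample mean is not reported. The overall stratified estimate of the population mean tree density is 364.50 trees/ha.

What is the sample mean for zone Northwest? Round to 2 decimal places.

445.64

Σ Nₕx̄ₕ = N·μ, so 362·x̄_Northwest = 1299·364.50 − (241·283.67 + 188·205.14 + 176·581.33 + 332·310.00).
= 473485.5 − 312164.87 = 161320.63.
x̄_Northwest = 161320.63 / 362 = 445.6371... → 445.64.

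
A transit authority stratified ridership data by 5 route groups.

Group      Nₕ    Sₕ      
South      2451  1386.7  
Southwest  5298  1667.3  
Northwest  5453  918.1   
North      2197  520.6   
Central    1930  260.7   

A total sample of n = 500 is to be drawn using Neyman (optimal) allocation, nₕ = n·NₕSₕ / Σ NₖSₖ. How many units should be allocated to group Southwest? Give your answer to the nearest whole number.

234

South: NₕSₕ = 2451·1386.7 = 3398801.7
Southwest: NₕSₕ = 5298·1667.3 = 8833355.4
Northwest: NₕSₕ = 5453·918.1 = 5006399.3
North: NₕSₕ = 2197·520.6 = 1143758.2
Central: NₕSₕ = 1930·260.7 = 503151
Σ NₕSₕ = 18885465.6.
n_Southwest = 500·8833355.4/18885465.6 = 233.866... → 234.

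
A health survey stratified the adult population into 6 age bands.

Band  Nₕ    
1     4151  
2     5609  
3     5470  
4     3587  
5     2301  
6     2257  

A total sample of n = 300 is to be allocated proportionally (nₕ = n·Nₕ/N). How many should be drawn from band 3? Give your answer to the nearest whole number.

70

Share of band 3 = 5470/23375 = 0.23401.
Allocate 300 × 0.23401 = 70.203... → 70.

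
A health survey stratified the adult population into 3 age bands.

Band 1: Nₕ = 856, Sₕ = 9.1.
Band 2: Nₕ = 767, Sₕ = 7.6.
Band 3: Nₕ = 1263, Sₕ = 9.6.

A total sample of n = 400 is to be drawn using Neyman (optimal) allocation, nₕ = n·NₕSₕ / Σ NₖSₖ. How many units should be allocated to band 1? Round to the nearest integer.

Σ NₕSₕ = 856·9.1 + 767·7.6 + 1263·9.6 = 25743.6.
Share for 1: 7789.6/25743.6 = 0.30258.
n_1 = 400 × 0.30258 = 121.034... → 121.

121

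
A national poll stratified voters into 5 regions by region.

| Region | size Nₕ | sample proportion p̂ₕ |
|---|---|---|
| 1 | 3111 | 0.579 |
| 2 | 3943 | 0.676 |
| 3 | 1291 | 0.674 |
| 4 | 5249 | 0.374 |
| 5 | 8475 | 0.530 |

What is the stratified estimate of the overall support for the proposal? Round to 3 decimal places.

N = 3111 + 3943 + 1291 + 5249 + 8475 = 22069.
Overall proportion = Σ (Nₕ/N)·p̂ₕ.
Σ Nₕp̂ₕ = 1801.269 + 2665.468 + 870.134 + 1963.126 + 4491.75 = 11791.747.
11791.747 / 22069 = 0.53431... → 0.534.

0.534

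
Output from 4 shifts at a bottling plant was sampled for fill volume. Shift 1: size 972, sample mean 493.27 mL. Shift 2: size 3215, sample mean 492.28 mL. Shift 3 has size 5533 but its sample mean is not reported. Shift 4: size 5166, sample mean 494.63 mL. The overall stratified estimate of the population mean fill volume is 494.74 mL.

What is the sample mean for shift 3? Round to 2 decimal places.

Σ Nₕx̄ₕ = N·μ, so 5533·x̄_3 = 14886·494.74 − (972·493.27 + 3215·492.28 + 5166·494.63).
= 7364699.64 − 4617397.22 = 2747302.42.
x̄_3 = 2747302.42 / 5533 = 496.5303... → 496.53.

496.53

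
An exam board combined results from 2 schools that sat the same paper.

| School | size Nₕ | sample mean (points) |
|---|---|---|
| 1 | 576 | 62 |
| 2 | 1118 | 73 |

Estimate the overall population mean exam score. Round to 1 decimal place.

N = 1694; weights Wₕ = Nₕ/N = (0.3400, 0.6600).
x̄_st = Σ Wₕ·x̄ₕ = 0.3400·62 + 0.6600·73 ≈ 69.260...
→ 69.3.

69.3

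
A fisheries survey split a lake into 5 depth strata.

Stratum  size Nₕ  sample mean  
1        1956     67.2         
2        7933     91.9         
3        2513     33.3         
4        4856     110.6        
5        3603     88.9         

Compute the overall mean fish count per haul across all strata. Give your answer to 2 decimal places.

86.36

N = 1956 + 7933 + 2513 + 4856 + 3603 = 20861.
Weight each subgroup mean by Nₕ/N and sum.
Σ Nₕx̄ₕ = 1956·67.2 + 7933·91.9 + 2513·33.3 + 4856·110.6 + 3603·88.9 = 131443.2 + 729042.7 + 83682.9 + 537073.6 + 320306.7 = 1801549.1.
Divide by N: 1801549.1 / 20861 = 86.3597... → 86.36.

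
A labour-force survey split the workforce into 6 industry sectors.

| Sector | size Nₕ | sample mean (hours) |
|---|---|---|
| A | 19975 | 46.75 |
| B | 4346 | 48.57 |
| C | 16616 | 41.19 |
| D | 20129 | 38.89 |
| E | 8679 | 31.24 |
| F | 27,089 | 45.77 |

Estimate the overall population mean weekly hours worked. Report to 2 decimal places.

42.58

N = 19975 + 4346 + 16616 + 20129 + 8679 + 27089 = 96834.
Weight each subgroup mean by Nₕ/N and sum.
Σ Nₕx̄ₕ = 19975·46.75 + 4346·48.57 + 16616·41.19 + 20129·38.89 + 8679·31.24 + 27089·45.77 = 933831.25 + 211085.22 + 684413.04 + 782816.81 + 271131.96 + 1239863.53 = 4123141.81.
Divide by N: 4123141.81 / 96834 = 42.5795... → 42.58.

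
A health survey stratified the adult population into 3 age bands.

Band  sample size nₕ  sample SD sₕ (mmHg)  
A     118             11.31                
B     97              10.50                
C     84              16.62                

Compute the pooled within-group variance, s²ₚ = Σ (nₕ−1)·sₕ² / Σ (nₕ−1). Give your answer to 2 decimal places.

163.77

A: (118−1)·11.31² = 117·127.9161 = 14966.1837
B: (97−1)·10.50² = 96·110.25 = 10584
C: (84−1)·16.62² = 83·276.2244 = 22926.6252
Numerator = 48476.8089; denominator = Σ(nₕ−1) = 296.
s²ₚ = 48476.8089/296 = 163.7730... → 163.77.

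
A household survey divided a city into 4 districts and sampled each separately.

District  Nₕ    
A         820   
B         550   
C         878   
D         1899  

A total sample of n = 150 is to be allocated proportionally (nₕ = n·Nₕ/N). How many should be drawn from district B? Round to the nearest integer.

20

Share of district B = 550/4147 = 0.13263.
Allocate 150 × 0.13263 = 19.894... → 20.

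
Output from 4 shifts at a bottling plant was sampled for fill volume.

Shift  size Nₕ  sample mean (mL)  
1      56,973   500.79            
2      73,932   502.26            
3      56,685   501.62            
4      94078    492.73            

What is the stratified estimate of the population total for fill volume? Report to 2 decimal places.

1: 56973·500.79 = 28531508.67
2: 73932·502.26 = 37133086.32
3: 56685·501.62 = 28434329.7
4: 94078·492.73 = 46355052.94
τ̂ = Σ Nₕx̄ₕ = 140453977.63.

140453977.63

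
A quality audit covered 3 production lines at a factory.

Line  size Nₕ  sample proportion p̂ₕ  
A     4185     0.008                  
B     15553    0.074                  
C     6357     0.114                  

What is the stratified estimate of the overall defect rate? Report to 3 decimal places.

0.073

Wₕ = Nₕ/N with N = 26095: 0.1604, 0.5960, 0.2436.
p̂_st = 0.1604·0.008 + 0.5960·0.074 + 0.2436·0.114 ≈ 0.07316... → 0.073.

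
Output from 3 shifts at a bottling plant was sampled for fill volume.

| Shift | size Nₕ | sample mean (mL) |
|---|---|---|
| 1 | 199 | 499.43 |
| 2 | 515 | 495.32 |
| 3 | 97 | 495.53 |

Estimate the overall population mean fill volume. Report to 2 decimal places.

N = 199 + 515 + 97 = 811.
Weight each subgroup mean by Nₕ/N and sum.
Σ Nₕx̄ₕ = 199·499.43 + 515·495.32 + 97·495.53 = 99386.57 + 255089.8 + 48066.41 = 402542.78.
Divide by N: 402542.78 / 811 = 496.3536... → 496.35.

496.35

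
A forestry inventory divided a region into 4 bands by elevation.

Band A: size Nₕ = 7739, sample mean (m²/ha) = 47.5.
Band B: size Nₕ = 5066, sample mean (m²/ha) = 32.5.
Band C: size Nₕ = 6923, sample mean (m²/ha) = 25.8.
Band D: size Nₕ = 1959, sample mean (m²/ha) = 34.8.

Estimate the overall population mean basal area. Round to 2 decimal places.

35.92

x̄_st = (Σ Nₕx̄ₕ) / (Σ Nₕ) = (7739·47.5 + 5066·32.5 + 6923·25.8 + 1959·34.8) / 21687
= 779034.1 / 21687 = 35.9217... → 35.92.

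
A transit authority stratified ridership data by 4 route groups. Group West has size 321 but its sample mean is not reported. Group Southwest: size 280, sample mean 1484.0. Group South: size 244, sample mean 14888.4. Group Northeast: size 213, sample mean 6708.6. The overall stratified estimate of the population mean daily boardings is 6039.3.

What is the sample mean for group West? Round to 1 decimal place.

N = 321 + 280 + 244 + 213 = 1058.
Overall total = μ·N = 6039.3·1058 = 6389579.4.
Subtract the known strata: 280·1484.0 + 244·14888.4 + 213·6708.6 = 5477221.4.
Remaining total for group West: 6389579.4 − 5477221.4 = 912358.
Divide by its size: 912358 / 321 = 2842.237... → 2842.2.

2842.2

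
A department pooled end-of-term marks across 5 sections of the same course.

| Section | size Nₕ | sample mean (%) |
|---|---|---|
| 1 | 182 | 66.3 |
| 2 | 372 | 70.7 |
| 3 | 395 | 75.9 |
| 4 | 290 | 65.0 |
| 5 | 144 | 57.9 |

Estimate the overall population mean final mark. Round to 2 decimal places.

69.08

N = 182 + 372 + 395 + 290 + 144 = 1383.
Overall mean = Σ (Nₕ/N)·x̄ₕ — weight by population share, not a simple average.
Σ Nₕx̄ₕ = 182·66.3 + 372·70.7 + 395·75.9 + 290·65.0 + 144·57.9 = 12066.6 + 26300.4 + 29980.5 + 18850 + 8337.6 = 95535.1.
Divide by N: 95535.1 / 1383 = 69.0782... → 69.08.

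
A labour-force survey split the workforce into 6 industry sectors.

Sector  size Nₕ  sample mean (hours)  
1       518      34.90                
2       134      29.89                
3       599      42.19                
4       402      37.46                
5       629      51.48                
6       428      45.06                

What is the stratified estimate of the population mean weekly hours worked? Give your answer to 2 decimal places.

x̄_st = (Σ Nₕx̄ₕ) / (Σ Nₕ) = (518·34.90 + 134·29.89 + 599·42.19 + 402·37.46 + 629·51.48 + 428·45.06) / 2710
= 114080.79 / 2710 = 42.0962... → 42.10.

42.10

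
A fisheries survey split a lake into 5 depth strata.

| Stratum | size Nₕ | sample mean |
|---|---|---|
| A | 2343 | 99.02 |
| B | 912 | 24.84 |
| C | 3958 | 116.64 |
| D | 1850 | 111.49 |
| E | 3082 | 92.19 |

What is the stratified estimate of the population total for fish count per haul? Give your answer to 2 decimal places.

Estimate total by summing Nₕ·x̄ₕ over strata.
2343·99.02 + 912·24.84 + 3958·116.64 + 1850·111.49 + 3082·92.19 = 232003.86 + 22654.08 + 461661.12 + 206256.5 + 284129.58 = 1206705.14.

1206705.14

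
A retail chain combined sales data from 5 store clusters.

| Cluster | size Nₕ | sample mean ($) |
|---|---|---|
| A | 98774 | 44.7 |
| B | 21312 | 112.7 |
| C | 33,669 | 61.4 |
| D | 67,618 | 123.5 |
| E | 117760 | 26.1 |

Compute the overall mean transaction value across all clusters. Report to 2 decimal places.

59.88

x̄_st = (Σ Nₕx̄ₕ) / (Σ Nₕ) = (98774·44.7 + 21312·112.7 + 33669·61.4 + 67618·123.5 + 117760·26.1) / 339133
= 20308695.8 / 339133 = 59.8842... → 59.88.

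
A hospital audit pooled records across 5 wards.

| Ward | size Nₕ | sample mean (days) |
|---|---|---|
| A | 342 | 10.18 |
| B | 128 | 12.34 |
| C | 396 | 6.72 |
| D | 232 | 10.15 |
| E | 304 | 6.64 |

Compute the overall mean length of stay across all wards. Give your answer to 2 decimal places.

8.63

x̄_st = (Σ Nₕx̄ₕ) / (Σ Nₕ) = (342·10.18 + 128·12.34 + 396·6.72 + 232·10.15 + 304·6.64) / 1402
= 12095.56 / 1402 = 8.6274... → 8.63.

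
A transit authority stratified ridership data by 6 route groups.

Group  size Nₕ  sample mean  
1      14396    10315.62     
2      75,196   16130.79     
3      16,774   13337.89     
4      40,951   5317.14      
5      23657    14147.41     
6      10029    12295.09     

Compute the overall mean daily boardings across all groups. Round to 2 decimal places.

12491.17

N = 14396 + 75196 + 16774 + 40951 + 23657 + 10029 = 181003.
Overall mean = Σ (Nₕ/N)·x̄ₕ — weight by population share, not a simple average.
Σ Nₕx̄ₕ = 14396·10315.62 + 75196·16130.79 + 16774·13337.89 + 40951·5317.14 + 23657·14147.41 + 10029·12295.09 = 148503665.52 + 1212970884.84 + 223729766.86 + 217742200.14 + 334685278.37 + 123307457.61 = 2260939253.34.
Divide by N: 2260939253.34 / 181003 = 12491.1701... → 12491.17.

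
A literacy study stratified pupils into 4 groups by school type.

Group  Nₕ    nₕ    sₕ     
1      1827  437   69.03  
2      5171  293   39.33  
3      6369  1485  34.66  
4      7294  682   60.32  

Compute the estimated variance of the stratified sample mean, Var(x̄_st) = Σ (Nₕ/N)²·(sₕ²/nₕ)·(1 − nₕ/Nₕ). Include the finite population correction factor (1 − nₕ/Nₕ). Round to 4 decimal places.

1.0385

N = 20661; Wₕ = Nₕ/N.
group 1: (1827/20661)²·69.03²/437·(1 − 437/1827) = 0.0648702
group 2: (5171/20661)²·39.33²/293·(1 − 293/5171) = 0.3119564
group 3: (6369/20661)²·34.66²/1485·(1 − 1485/6369) = 0.0589488
group 4: (7294/20661)²·60.32²/682·(1 − 682/7294) = 0.6027458
Sum = 1.0385212 → 1.0385.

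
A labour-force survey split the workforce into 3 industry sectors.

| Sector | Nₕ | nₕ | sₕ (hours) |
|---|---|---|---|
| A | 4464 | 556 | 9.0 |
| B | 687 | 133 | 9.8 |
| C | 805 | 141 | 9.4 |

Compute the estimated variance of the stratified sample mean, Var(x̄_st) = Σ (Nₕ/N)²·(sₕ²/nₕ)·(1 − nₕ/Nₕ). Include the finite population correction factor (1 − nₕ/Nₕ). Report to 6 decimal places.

0.088834

N = 5956. Term for each stratum: Wₕ²sₕ²/nₕ·(1−nₕ/Nₕ).
Var(x̄_st) = 0.071643961 + 0.007747430 + 0.009442591 = 0.088833982 → 0.088834.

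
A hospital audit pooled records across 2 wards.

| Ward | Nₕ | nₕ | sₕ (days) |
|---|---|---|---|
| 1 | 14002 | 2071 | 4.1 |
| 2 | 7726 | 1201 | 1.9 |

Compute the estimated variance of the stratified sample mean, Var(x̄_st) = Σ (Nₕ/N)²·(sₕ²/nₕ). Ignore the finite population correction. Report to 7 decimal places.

0.0037508

N = 21728. Term for each stratum: Wₕ²sₕ²/nₕ.
Var(x̄_st) = 0.0033707633 + 0.0003800442 = 0.0037508075 → 0.0037508.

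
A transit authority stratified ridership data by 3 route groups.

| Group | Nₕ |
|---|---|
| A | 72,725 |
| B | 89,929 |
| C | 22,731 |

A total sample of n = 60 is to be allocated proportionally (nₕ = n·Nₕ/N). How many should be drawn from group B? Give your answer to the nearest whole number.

N = 72725 + 89929 + 22731 = 185385.
n_B = 60·89929/185385 = 29.106... → 29.

29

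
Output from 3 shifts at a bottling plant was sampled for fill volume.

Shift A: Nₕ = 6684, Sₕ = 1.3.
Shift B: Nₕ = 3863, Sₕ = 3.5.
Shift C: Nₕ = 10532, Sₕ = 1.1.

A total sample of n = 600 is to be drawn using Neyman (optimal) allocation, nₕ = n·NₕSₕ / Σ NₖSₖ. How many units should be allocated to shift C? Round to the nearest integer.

206

A: NₕSₕ = 6684·1.3 = 8689.2
B: NₕSₕ = 3863·3.5 = 13520.5
C: NₕSₕ = 10532·1.1 = 11585.2
Σ NₕSₕ = 33794.9.
n_C = 600·11585.2/33794.9 = 205.685... → 206.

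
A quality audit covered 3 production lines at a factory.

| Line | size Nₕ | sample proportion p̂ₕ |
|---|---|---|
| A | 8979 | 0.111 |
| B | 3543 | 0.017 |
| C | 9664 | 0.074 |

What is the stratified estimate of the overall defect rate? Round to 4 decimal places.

0.0799

Wₕ = Nₕ/N with N = 22186: 0.4047, 0.1597, 0.4356.
p̂_st = 0.4047·0.111 + 0.1597·0.017 + 0.4356·0.074 ≈ 0.079872... → 0.0799.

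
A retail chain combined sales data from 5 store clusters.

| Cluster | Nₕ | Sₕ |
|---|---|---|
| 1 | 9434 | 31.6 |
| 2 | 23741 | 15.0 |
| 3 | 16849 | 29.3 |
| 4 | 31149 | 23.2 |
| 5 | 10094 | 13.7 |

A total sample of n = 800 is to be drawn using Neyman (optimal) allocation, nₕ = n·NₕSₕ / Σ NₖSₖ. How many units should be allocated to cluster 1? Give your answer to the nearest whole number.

119

Σ NₕSₕ = 9434·31.6 + 23741·15.0 + 16849·29.3 + 31149·23.2 + 10094·13.7 = 2008849.7.
Share for 1: 298114.4/2008849.7 = 0.14840.
n_1 = 800 × 0.14840 = 118.720... → 119.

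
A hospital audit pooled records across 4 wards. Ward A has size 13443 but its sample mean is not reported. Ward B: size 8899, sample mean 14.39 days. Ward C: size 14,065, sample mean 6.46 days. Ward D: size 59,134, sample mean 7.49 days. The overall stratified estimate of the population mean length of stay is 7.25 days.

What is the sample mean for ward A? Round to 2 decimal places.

2.29

Σ Nₕx̄ₕ = N·μ, so 13443·x̄_A = 95541·7.25 − (8899·14.39 + 14065·6.46 + 59134·7.49).
= 692672.25 − 661830.17 = 30842.08.
x̄_A = 30842.08 / 13443 = 2.2943... → 2.29.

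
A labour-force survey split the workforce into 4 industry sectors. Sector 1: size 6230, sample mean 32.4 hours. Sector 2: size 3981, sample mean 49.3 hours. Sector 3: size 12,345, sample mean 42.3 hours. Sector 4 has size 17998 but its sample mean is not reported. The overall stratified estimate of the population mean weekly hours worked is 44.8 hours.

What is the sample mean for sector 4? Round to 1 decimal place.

N = 6230 + 3981 + 12345 + 17998 = 40554.
Overall total = μ·N = 44.8·40554 = 1816819.2.
Subtract the known strata: 6230·32.4 + 3981·49.3 + 12345·42.3 = 920308.8.
Remaining total for sector 4: 1816819.2 − 920308.8 = 896510.4.
Divide by its size: 896510.4 / 17998 = 49.812... → 49.8.

49.8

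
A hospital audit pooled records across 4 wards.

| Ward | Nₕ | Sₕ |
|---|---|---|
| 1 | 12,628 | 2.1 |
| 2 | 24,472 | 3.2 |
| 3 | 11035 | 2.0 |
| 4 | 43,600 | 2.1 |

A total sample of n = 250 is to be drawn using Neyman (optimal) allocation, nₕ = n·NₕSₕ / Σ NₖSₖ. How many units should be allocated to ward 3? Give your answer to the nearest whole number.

Σ NₕSₕ = 12628·2.1 + 24472·3.2 + 11035·2.0 + 43600·2.1 = 218459.2.
Share for 3: 22070/218459.2 = 0.10103.
n_3 = 250 × 0.10103 = 25.256... → 25.

25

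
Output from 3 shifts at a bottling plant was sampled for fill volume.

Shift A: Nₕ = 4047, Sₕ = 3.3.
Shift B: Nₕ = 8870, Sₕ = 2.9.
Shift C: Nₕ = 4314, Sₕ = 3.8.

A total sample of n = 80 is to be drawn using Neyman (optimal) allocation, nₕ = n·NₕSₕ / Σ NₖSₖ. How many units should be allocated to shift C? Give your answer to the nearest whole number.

A: NₕSₕ = 4047·3.3 = 13355.1
B: NₕSₕ = 8870·2.9 = 25723
C: NₕSₕ = 4314·3.8 = 16393.2
Σ NₕSₕ = 55471.3.
n_C = 80·16393.2/55471.3 = 23.642... → 24.

24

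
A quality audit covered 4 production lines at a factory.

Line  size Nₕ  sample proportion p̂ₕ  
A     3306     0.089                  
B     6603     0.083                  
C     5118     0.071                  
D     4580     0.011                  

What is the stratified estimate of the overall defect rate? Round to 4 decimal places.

Wₕ = Nₕ/N with N = 19607: 0.1686, 0.3368, 0.2610, 0.2336.
p̂_st = 0.1686·0.089 + 0.3368·0.083 + 0.2610·0.071 + 0.2336·0.011 ≈ 0.064061... → 0.0641.

0.0641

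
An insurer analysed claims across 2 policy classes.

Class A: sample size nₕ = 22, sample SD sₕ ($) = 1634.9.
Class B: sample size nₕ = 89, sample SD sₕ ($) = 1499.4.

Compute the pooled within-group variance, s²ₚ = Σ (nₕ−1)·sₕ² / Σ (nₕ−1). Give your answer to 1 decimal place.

2330022.8

Degrees of freedom: 21 + 88 = 109.
Σ(nₕ−1)sₕ² = 21·2672898.01 + 88·2248200.36 = 253972489.89.
s²ₚ = 253972489.89 / 109 = 2330022.843... → 2330022.8.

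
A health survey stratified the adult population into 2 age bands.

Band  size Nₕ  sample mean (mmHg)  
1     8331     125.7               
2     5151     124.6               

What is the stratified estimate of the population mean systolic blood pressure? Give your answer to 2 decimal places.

125.28

N = 13482; weights Wₕ = Nₕ/N = (0.6179, 0.3821).
x̄_st = Σ Wₕ·x̄ₕ = 0.6179·125.7 + 0.3821·124.6 ≈ 125.2797...
→ 125.28.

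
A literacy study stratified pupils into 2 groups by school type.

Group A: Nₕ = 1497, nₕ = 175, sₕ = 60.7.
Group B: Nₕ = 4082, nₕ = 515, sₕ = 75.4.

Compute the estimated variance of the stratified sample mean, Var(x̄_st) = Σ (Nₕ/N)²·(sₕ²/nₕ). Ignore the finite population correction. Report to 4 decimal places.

7.4256

N = 5579; Wₕ = Nₕ/N.
group A: (1497/5579)²·60.7²/175 = 1.5158988
group B: (4082/5579)²·75.4²/515 = 5.9097450
Sum = 7.4256438 → 7.4256.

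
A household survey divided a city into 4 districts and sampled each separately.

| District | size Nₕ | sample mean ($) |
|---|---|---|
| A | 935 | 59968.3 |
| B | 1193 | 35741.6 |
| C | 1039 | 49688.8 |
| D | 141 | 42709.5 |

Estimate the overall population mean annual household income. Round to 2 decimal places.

47266.87

N = 3308; weights Wₕ = Nₕ/N = (0.2826, 0.3606, 0.3141, 0.0426).
x̄_st = Σ Wₕ·x̄ₕ = 0.2826·59968.3 + 0.3606·35741.6 + 0.3141·49688.8 + 0.0426·42709.5 ≈ 47266.8658...
→ 47266.87.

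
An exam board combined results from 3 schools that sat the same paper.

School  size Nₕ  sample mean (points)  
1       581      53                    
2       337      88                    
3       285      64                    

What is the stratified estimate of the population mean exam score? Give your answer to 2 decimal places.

65.41

N = 1203; weights Wₕ = Nₕ/N = (0.4830, 0.2801, 0.2369).
x̄_st = Σ Wₕ·x̄ₕ = 0.4830·53 + 0.2801·88 + 0.2369·64 ≈ 65.4106...
→ 65.41.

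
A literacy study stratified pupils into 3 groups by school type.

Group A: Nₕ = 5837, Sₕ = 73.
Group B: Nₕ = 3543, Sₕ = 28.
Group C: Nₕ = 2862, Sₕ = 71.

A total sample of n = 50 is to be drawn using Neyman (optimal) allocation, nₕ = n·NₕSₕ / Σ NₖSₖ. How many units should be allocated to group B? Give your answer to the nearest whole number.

A: NₕSₕ = 5837·73 = 426101
B: NₕSₕ = 3543·28 = 99204
C: NₕSₕ = 2862·71 = 203202
Σ NₕSₕ = 728507.
n_B = 50·99204/728507 = 6.809... → 7.

7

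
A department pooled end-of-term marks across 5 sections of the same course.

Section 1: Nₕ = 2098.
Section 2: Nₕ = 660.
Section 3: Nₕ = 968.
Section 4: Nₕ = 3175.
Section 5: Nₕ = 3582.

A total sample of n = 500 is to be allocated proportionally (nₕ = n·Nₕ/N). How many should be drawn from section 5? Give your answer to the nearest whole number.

171

N = 2098 + 660 + 968 + 3175 + 3582 = 10483.
n_5 = 500·3582/10483 = 170.848... → 171.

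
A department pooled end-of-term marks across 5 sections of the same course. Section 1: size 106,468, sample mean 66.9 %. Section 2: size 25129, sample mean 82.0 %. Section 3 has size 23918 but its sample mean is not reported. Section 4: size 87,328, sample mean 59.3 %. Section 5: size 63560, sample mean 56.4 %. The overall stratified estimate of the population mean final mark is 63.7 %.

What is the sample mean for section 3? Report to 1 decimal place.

65.7

Σ Nₕx̄ₕ = N·μ, so 23918·x̄_3 = 306403·63.7 − (106468·66.9 + 25129·82.0 + 87328·59.3 + 63560·56.4).
= 19517871.1 − 17946621.6 = 1571249.5.
x̄_3 = 1571249.5 / 23918 = 65.693... → 65.7.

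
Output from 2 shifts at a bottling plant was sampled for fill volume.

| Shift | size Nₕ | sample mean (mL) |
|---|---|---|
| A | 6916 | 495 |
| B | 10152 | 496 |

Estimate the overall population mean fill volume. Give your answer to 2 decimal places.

495.59

x̄_st = (Σ Nₕx̄ₕ) / (Σ Nₕ) = (6916·495 + 10152·496) / 17068
= 8458812 / 17068 = 495.5948... → 495.59.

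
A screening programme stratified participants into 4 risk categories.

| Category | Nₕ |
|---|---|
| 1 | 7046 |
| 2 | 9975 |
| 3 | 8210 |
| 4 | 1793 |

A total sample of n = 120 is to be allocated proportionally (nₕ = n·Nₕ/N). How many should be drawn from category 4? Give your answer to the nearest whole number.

Share of category 4 = 1793/27024 = 0.06635.
Allocate 120 × 0.06635 = 7.962... → 8.

8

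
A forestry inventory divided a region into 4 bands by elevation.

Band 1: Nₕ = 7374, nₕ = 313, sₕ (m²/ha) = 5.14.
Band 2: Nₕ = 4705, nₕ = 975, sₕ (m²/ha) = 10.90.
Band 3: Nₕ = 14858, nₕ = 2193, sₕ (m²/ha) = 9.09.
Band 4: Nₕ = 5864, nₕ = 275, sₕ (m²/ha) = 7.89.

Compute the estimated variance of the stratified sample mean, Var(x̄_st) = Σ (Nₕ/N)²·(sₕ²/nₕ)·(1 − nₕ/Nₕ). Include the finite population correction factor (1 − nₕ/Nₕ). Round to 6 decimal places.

N = 32801; Wₕ = Nₕ/N.
band 1: (7374/32801)²·5.14²/313·(1 − 313/7374) = 0.004084859
band 2: (4705/32801)²·10.90²/975·(1 − 975/4705) = 0.001987663
band 3: (14858/32801)²·9.09²/2193·(1 − 2193/14858) = 0.006589926
band 4: (5864/32801)²·7.89²/275·(1 − 275/5864) = 0.006895650
Sum = 0.019558097 → 0.019558.

0.019558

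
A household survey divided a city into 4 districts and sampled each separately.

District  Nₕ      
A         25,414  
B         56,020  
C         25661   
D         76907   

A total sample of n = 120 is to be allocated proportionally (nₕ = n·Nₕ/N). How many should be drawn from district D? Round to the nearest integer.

50

N = 25414 + 56020 + 25661 + 76907 = 184002.
n_D = 120·76907/184002 = 50.156... → 50.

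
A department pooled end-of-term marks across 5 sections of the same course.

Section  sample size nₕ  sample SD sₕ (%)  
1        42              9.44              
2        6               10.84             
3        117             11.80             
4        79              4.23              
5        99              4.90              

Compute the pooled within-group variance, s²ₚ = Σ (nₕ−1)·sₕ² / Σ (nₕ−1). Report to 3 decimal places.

71.425

1: (42−1)·9.44² = 41·89.1136 = 3653.6576
2: (6−1)·10.84² = 5·117.5056 = 587.528
3: (117−1)·11.80² = 116·139.24 = 16151.84
4: (79−1)·4.23² = 78·17.8929 = 1395.6462
5: (99−1)·4.90² = 98·24.01 = 2352.98
Numerator = 24141.6518; denominator = Σ(nₕ−1) = 338.
s²ₚ = 24141.6518/338 = 71.42501... → 71.425.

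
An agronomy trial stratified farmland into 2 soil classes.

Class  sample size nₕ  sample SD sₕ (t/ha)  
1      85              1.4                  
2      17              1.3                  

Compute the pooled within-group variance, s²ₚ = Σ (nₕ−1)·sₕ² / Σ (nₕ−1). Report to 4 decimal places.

1.9168

Degrees of freedom: 84 + 16 = 100.
Σ(nₕ−1)sₕ² = 84·1.96 + 16·1.69 = 191.68.
s²ₚ = 191.68 / 100 = 1.9168 → 1.9168.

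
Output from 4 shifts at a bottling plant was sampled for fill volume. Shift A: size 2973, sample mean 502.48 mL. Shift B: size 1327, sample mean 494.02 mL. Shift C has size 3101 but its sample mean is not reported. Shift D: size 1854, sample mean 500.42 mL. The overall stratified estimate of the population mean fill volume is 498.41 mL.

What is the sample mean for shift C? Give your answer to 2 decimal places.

495.18

Σ Nₕx̄ₕ = N·μ, so 3101·x̄_C = 9255·498.41 − (2973·502.48 + 1327·494.02 + 1854·500.42).
= 4612784.55 − 3077216.26 = 1535568.29.
x̄_C = 1535568.29 / 3101 = 495.1849... → 495.18.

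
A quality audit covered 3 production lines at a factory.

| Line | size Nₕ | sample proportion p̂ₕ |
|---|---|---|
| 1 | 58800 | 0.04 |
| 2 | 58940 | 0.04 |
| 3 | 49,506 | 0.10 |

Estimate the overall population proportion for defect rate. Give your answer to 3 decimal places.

0.058

Wₕ = Nₕ/N with N = 167246: 0.3516, 0.3524, 0.2960.
p̂_st = 0.3516·0.04 + 0.3524·0.04 + 0.2960·0.10 ≈ 0.05776... → 0.058.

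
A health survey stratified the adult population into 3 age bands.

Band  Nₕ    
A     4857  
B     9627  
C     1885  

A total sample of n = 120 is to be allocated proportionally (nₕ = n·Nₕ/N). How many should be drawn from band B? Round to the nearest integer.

71

Share of band B = 9627/16369 = 0.58812.
Allocate 120 × 0.58812 = 70.575... → 71.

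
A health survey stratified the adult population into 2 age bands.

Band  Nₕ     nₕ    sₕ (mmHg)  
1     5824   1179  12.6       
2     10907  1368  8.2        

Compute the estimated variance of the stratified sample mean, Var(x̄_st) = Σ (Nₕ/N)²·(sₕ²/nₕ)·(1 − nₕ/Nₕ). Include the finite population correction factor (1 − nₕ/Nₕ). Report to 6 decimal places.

0.031282

N = 16731; Wₕ = Nₕ/N.
band 1: (5824/16731)²·12.6²/1179·(1 − 1179/5824) = 0.013013394
band 2: (10907/16731)²·8.2²/1368·(1 − 1368/10907) = 0.018268630
Sum = 0.031282023 → 0.031282.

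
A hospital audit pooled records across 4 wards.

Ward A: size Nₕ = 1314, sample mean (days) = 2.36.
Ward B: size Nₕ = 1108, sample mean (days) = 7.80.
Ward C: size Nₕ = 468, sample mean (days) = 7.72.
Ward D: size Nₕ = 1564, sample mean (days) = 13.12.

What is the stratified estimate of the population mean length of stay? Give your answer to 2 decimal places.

8.05

N = 4454; weights Wₕ = Nₕ/N = (0.2950, 0.2488, 0.1051, 0.3511).
x̄_st = Σ Wₕ·x̄ₕ = 0.2950·2.36 + 0.2488·7.80 + 0.1051·7.72 + 0.3511·13.12 ≈ 8.0548...
→ 8.05.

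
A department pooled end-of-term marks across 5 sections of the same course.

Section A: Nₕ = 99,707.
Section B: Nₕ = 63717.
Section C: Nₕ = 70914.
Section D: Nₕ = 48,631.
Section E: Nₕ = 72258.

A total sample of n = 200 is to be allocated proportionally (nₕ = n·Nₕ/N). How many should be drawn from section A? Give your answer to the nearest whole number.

Share of section A = 99707/355227 = 0.28069.
Allocate 200 × 0.28069 = 56.137... → 56.

56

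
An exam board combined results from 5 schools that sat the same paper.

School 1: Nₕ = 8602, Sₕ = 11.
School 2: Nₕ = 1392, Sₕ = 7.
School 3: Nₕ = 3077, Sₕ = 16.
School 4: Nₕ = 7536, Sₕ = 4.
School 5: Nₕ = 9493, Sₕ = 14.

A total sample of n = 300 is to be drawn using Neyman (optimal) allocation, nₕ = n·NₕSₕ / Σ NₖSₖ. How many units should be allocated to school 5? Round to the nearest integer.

1: NₕSₕ = 8602·11 = 94622
2: NₕSₕ = 1392·7 = 9744
3: NₕSₕ = 3077·16 = 49232
4: NₕSₕ = 7536·4 = 30144
5: NₕSₕ = 9493·14 = 132902
Σ NₕSₕ = 316644.
n_5 = 300·132902/316644 = 125.916... → 126.

126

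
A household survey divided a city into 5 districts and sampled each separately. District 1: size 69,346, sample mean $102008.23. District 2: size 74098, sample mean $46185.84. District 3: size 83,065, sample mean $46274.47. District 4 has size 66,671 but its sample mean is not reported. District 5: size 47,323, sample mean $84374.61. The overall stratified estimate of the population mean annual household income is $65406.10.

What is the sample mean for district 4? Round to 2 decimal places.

Σ Nₕx̄ₕ = N·μ, so 66671·x̄_4 = 340503·65406.10 − (69346·102008.23 + 74098·46185.84 + 83065·46274.47 + 47323·84374.61).
= 22270973268.3 − 18332789609.48 = 3938183658.82.
x̄_4 = 3938183658.82 / 66671 = 59068.9154... → 59068.92.

59068.92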